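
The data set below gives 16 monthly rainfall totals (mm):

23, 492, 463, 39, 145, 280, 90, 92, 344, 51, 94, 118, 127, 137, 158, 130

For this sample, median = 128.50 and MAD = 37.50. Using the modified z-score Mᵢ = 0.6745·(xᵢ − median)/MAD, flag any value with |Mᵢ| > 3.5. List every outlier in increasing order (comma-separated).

344, 463, 492

|Mᵢ| > 3.5 ⇔ |xᵢ − 128.50| > 3.5·37.50/0.6745 = 194.59.
So outliers lie outside [-66.09, 323.09].
344: M = 3.88 → outlier.
463: M = 6.02 → outlier.
492: M = 6.54 → outlier.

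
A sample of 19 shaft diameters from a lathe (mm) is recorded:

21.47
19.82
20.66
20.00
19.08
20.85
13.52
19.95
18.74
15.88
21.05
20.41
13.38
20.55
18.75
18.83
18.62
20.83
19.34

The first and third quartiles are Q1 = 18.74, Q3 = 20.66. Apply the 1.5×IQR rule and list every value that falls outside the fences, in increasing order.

13.38, 13.52

IQR = Q3 − Q1 = 20.66 − 18.74 = 1.92.
Lower fence = Q1 − 1.5·IQR = 18.74 − 2.88 = 15.86.
Upper fence = Q3 + 1.5·IQR = 20.66 + 2.88 = 23.54.
13.38 < 15.86 → outlier.
13.52 < 15.86 → outlier.
All remaining values lie within [15.86, 23.54].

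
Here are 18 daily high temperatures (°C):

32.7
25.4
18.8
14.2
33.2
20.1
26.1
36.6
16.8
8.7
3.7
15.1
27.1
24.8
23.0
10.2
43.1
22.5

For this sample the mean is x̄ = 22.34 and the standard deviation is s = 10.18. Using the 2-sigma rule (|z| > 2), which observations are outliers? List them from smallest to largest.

43.1

Cutoffs at x̄ ± 2s: 22.34 ± 2·10.18 = [1.98, 42.70].
43.1: z = 2.04, |z| > 2 → outlier.
Every other value lies within [1.98, 42.70].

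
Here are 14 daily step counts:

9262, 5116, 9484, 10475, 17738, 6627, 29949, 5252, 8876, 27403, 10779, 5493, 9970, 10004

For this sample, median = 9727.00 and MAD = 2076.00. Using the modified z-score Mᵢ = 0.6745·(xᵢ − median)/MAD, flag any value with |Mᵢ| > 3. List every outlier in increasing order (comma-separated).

27403, 29949

|Mᵢ| > 3 ⇔ |xᵢ − 9727.00| > 3·2076.00/0.6745 = 9233.51.
So outliers lie outside [493.49, 18960.51].
27403: M = 5.74 → outlier.
29949: M = 6.57 → outlier.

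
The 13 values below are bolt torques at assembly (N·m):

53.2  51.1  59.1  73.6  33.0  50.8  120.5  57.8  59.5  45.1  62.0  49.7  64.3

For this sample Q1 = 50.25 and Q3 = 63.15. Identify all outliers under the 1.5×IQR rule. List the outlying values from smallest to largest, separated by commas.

IQR = Q3 − Q1 = 63.15 − 50.25 = 12.90.
Lower fence = Q1 − 1.5·IQR = 50.25 − 19.35 = 30.90.
Upper fence = Q3 + 1.5·IQR = 63.15 + 19.35 = 82.50.
120.5 > 82.50 → outlier.
All remaining values lie within [30.90, 82.50].

120.5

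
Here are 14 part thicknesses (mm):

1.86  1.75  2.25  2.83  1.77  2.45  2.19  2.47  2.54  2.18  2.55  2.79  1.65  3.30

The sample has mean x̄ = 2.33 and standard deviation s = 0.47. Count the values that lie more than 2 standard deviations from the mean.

1

Cutoffs: x̄ ± 2s = [1.39, 3.27].
Outside the cutoffs: 3.30.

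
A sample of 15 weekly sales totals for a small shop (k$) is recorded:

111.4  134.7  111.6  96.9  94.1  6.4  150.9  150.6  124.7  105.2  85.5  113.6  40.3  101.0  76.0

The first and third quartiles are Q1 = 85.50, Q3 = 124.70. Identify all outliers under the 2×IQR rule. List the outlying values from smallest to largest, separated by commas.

IQR = Q3 − Q1 = 124.70 − 85.50 = 39.20.
Lower fence = Q1 − 2·IQR = 85.50 − 78.40 = 7.10.
Upper fence = Q3 + 2·IQR = 124.70 + 78.40 = 203.10.
6.4 < 7.10 → outlier.
All remaining values lie within [7.10, 203.10].

6.4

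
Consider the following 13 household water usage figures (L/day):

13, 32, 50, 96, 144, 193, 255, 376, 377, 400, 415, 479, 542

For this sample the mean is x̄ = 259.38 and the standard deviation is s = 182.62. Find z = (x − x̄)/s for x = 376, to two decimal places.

z = (376 − 259.38) / 182.62 = 0.64.

0.64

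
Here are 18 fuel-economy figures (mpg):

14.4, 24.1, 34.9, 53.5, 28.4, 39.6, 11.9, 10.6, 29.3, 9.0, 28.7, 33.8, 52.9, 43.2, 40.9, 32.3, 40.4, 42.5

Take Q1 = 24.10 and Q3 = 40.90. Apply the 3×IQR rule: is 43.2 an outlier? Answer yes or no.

IQR = Q3 − Q1 = 40.90 − 24.10 = 16.80.
Lower fence = Q1 − 3·IQR = 24.10 − 50.40 = -26.30.
Upper fence = Q3 + 3·IQR = 40.90 + 50.40 = 91.30.
43.2 lies within [-26.30, 91.30].

no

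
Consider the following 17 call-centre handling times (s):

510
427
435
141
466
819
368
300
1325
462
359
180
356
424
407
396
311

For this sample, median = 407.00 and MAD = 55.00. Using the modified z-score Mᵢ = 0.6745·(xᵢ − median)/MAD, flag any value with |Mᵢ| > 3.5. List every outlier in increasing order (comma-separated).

819, 1325

|Mᵢ| > 3.5 ⇔ |xᵢ − 407.00| > 3.5·55.00/0.6745 = 285.40.
So outliers lie outside [121.60, 692.40].
819: M = 5.05 → outlier.
1325: M = 11.26 → outlier.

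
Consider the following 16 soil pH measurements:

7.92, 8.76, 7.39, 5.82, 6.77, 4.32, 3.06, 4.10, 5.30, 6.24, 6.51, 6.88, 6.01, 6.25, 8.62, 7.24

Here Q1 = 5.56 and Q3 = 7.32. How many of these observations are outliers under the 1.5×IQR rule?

IQR = 1.76; fences at 5.56 − 2.64 = 2.92 and 7.32 + 2.64 = 9.96.
Every value lies within the cutoffs.

0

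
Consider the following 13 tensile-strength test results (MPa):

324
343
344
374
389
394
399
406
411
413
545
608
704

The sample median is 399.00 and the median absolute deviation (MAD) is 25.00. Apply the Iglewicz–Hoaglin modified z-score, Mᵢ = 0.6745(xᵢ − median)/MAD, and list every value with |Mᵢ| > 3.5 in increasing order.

|Mᵢ| > 3.5 ⇔ |xᵢ − 399.00| > 3.5·25.00/0.6745 = 129.73.
So outliers lie outside [269.27, 528.73].
545: M = 3.94 → outlier.
608: M = 5.64 → outlier.
704: M = 8.23 → outlier.

545, 608, 704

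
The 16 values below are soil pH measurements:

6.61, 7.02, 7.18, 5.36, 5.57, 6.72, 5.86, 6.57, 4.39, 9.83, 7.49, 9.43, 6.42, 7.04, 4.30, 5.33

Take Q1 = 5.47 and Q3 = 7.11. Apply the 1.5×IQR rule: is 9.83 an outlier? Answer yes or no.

IQR = Q3 − Q1 = 7.11 − 5.47 = 1.64.
Lower fence = Q1 − 1.5·IQR = 5.47 − 2.46 = 3.01.
Upper fence = Q3 + 1.5·IQR = 7.11 + 2.46 = 9.57.
9.83 lies above the upper fence.

yes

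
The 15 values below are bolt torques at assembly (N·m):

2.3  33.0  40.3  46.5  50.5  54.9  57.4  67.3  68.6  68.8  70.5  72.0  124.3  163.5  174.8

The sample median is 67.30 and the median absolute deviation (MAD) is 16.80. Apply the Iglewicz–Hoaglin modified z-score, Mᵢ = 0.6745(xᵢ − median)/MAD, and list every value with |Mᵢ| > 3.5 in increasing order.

163.5, 174.8

|Mᵢ| > 3.5 ⇔ |xᵢ − 67.30| > 3.5·16.80/0.6745 = 87.18.
So outliers lie outside [-19.88, 154.48].
163.5: M = 3.86 → outlier.
174.8: M = 4.32 → outlier.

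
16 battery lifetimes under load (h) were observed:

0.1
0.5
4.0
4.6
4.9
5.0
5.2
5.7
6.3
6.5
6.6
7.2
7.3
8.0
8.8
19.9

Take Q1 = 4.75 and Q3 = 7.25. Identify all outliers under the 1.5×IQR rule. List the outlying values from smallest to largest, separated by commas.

0.1, 0.5, 19.9

IQR = Q3 − Q1 = 7.25 − 4.75 = 2.50.
Lower fence = Q1 − 1.5·IQR = 4.75 − 3.75 = 1.00.
Upper fence = Q3 + 1.5·IQR = 7.25 + 3.75 = 11.00.
0.1 < 1.00 → outlier.
0.5 < 1.00 → outlier.
19.9 > 11.00 → outlier.
All remaining values lie within [1.00, 11.00].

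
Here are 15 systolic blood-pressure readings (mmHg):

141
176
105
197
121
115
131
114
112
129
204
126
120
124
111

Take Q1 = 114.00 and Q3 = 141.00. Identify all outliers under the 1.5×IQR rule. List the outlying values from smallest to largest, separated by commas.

IQR = Q3 − Q1 = 141.00 − 114.00 = 27.00.
Lower fence = Q1 − 1.5·IQR = 114.00 − 40.50 = 73.50.
Upper fence = Q3 + 1.5·IQR = 141.00 + 40.50 = 181.50.
197 > 181.50 → outlier.
204 > 181.50 → outlier.
All remaining values lie within [73.50, 181.50].

197, 204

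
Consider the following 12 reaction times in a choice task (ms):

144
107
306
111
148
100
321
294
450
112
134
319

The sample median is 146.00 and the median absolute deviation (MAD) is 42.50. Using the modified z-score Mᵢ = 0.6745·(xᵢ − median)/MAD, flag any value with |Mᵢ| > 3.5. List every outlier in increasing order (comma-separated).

|Mᵢ| > 3.5 ⇔ |xᵢ − 146.00| > 3.5·42.50/0.6745 = 220.53.
So outliers lie outside [-74.53, 366.53].
450: M = 4.82 → outlier.

450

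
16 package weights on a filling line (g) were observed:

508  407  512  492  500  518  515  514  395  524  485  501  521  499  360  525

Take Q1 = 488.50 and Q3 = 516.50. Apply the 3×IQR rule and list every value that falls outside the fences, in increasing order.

360, 395

IQR = Q3 − Q1 = 516.50 − 488.50 = 28.00.
Lower fence = Q1 − 3·IQR = 488.50 − 84.00 = 404.50.
Upper fence = Q3 + 3·IQR = 516.50 + 84.00 = 600.50.
360 < 404.50 → outlier.
395 < 404.50 → outlier.
All remaining values lie within [404.50, 600.50].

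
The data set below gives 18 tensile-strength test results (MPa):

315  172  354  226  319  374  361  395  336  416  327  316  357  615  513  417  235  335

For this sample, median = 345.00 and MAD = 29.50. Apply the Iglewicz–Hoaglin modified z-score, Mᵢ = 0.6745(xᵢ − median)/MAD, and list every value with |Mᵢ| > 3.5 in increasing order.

172, 513, 615

|Mᵢ| > 3.5 ⇔ |xᵢ − 345.00| > 3.5·29.50/0.6745 = 153.08.
So outliers lie outside [191.92, 498.08].
172: M = -3.96 → outlier.
513: M = 3.84 → outlier.
615: M = 6.17 → outlier.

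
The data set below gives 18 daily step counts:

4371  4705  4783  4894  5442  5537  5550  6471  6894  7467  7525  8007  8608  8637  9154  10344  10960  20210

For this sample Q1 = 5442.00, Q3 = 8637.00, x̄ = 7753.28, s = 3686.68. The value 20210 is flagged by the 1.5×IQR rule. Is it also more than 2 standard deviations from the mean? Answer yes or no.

yes

z = (20210 − 7753.28) / 3686.68 = 3.38.
|z| = 3.38 > 2.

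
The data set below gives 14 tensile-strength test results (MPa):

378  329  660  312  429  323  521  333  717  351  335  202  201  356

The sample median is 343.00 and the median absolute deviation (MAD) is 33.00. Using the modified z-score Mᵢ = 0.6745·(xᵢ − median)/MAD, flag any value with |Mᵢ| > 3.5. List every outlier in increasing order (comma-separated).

521, 660, 717

|Mᵢ| > 3.5 ⇔ |xᵢ − 343.00| > 3.5·33.00/0.6745 = 171.24.
So outliers lie outside [171.76, 514.24].
521: M = 3.64 → outlier.
660: M = 6.48 → outlier.
717: M = 7.64 → outlier.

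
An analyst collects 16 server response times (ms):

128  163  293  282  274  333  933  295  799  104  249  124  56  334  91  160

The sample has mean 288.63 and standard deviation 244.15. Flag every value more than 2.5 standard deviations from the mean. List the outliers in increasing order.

933

Cutoffs at x̄ ± 2.5s: 288.63 ± 2.5·244.15 = [-321.745, 899.005].
933: z = 2.64, |z| > 2.5 → outlier.
Every other value lies within [-321.745, 899.005].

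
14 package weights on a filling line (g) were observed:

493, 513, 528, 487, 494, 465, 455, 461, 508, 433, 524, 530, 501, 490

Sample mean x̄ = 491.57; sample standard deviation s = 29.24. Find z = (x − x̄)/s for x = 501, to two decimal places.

z = (501 − 491.57) / 29.24 = 0.32.

0.32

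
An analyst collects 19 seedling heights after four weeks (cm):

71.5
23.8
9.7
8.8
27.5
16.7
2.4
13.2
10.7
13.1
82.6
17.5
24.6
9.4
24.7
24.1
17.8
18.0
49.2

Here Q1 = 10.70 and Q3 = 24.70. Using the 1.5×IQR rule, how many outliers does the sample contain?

IQR = 14.00; fences at 10.70 − 21.00 = -10.30 and 24.70 + 21.00 = 45.70.
Outside the cutoffs: 49.2, 71.5, 82.6.

3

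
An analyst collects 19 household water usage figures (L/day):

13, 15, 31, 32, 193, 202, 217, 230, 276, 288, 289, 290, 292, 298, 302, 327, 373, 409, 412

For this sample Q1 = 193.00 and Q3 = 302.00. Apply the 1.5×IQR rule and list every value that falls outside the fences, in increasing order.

IQR = Q3 − Q1 = 302.00 − 193.00 = 109.00.
Lower fence = Q1 − 1.5·IQR = 193.00 − 163.50 = 29.50.
Upper fence = Q3 + 1.5·IQR = 302.00 + 163.50 = 465.50.
13 < 29.50 → outlier.
15 < 29.50 → outlier.
All remaining values lie within [29.50, 465.50].

13, 15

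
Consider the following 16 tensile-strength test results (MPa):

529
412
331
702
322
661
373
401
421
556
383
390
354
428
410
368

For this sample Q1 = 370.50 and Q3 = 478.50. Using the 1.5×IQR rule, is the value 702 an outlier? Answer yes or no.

yes

IQR = Q3 − Q1 = 478.50 − 370.50 = 108.00.
Lower fence = Q1 − 1.5·IQR = 370.50 − 162.00 = 208.50.
Upper fence = Q3 + 1.5·IQR = 478.50 + 162.00 = 640.50.
702 lies above the upper fence.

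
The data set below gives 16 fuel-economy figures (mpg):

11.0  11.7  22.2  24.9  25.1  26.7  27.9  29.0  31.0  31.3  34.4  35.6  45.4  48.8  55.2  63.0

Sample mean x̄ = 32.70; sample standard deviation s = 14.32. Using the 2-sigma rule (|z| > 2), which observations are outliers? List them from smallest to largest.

63.0

Cutoffs at x̄ ± 2s: 32.70 ± 2·14.32 = [4.06, 61.34].
63.0: z = 2.12, |z| > 2 → outlier.
Every other value lies within [4.06, 61.34].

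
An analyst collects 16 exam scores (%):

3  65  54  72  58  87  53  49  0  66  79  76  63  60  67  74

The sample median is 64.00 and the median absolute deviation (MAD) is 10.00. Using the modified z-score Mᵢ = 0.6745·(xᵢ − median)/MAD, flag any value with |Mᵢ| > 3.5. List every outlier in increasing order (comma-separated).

0, 3

|Mᵢ| > 3.5 ⇔ |xᵢ − 64.00| > 3.5·10.00/0.6745 = 51.89.
So outliers lie outside [12.11, 115.89].
0: M = -4.32 → outlier.
3: M = -4.11 → outlier.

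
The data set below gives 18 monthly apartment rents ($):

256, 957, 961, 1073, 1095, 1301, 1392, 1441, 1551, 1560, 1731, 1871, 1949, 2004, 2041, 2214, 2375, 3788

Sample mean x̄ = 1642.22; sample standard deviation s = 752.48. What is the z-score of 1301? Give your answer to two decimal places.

z = (1301 − 1642.22) / 752.48 = -0.45.

-0.45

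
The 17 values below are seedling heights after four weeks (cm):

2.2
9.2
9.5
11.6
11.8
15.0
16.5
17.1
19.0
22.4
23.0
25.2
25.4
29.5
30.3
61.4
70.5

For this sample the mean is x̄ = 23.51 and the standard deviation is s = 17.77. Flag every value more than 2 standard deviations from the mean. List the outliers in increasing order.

Cutoffs at x̄ ± 2s: 23.51 ± 2·17.77 = [-12.03, 59.05].
61.4: z = 2.13, |z| > 2 → outlier.
70.5: z = 2.64, |z| > 2 → outlier.
Every other value lies within [-12.03, 59.05].

61.4, 70.5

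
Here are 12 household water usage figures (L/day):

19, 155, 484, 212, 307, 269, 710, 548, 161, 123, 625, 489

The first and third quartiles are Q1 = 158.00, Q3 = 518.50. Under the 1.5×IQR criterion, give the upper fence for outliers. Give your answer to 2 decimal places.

IQR = Q3 − Q1 = 518.50 − 158.00 = 360.50.
Lower fence = Q1 − 1.5·IQR = 158.00 − 540.75 = -382.75.
Upper fence = Q3 + 1.5·IQR = 518.50 + 540.75 = 1059.25.

1059.25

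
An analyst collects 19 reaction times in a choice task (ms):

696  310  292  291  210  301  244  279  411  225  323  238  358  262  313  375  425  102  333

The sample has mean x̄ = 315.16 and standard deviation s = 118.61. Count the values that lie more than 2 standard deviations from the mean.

Cutoffs: x̄ ± 2s = [77.94, 552.38].
Outside the cutoffs: 696.

1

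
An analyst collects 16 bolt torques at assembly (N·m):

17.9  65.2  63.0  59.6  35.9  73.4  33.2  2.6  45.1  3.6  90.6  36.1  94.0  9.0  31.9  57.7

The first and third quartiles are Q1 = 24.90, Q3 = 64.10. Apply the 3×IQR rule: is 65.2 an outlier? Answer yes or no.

no

IQR = Q3 − Q1 = 64.10 − 24.90 = 39.20.
Lower fence = Q1 − 3·IQR = 24.90 − 117.60 = -92.70.
Upper fence = Q3 + 3·IQR = 64.10 + 117.60 = 181.70.
65.2 lies within [-92.70, 181.70].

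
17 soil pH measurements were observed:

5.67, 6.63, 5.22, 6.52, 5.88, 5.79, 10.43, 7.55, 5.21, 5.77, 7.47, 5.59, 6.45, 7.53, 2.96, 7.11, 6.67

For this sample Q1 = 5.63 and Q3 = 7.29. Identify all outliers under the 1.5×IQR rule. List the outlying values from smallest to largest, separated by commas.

IQR = Q3 − Q1 = 7.29 − 5.63 = 1.66.
Lower fence = Q1 − 1.5·IQR = 5.63 − 2.49 = 3.14.
Upper fence = Q3 + 1.5·IQR = 7.29 + 2.49 = 9.78.
2.96 < 3.14 → outlier.
10.43 > 9.78 → outlier.
All remaining values lie within [3.14, 9.78].

2.96, 10.43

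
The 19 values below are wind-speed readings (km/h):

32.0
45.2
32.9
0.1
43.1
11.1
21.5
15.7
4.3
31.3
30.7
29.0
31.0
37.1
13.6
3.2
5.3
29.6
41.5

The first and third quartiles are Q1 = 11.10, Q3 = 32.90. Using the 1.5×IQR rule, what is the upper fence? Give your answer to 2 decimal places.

65.60

IQR = Q3 − Q1 = 32.90 − 11.10 = 21.80.
Lower fence = Q1 − 1.5·IQR = 11.10 − 32.70 = -21.60.
Upper fence = Q3 + 1.5·IQR = 32.90 + 32.70 = 65.60.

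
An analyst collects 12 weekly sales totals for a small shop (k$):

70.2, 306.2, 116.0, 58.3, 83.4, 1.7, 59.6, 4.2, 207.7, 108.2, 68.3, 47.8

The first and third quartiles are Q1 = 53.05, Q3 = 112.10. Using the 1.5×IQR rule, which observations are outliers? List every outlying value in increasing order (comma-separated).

207.7, 306.2

IQR = Q3 − Q1 = 112.10 − 53.05 = 59.05.
Lower fence = Q1 − 1.5·IQR = 53.05 − 88.575 = -35.525.
Upper fence = Q3 + 1.5·IQR = 112.10 + 88.575 = 200.675.
207.7 > 200.675 → outlier.
306.2 > 200.675 → outlier.
All remaining values lie within [-35.525, 200.675].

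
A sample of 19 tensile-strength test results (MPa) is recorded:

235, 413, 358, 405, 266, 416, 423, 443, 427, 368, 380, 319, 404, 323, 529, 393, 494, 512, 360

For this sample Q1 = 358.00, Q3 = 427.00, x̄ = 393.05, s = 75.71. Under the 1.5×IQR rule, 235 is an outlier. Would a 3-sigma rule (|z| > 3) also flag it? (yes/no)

z = (235 − 393.05) / 75.71 = -2.09.
|z| = 2.09 ≤ 3.

no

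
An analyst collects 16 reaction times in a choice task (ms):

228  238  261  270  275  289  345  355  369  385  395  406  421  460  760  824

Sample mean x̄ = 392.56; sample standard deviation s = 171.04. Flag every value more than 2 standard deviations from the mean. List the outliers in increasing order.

760, 824

Cutoffs at x̄ ± 2s: 392.56 ± 2·171.04 = [50.48, 734.64].
760: z = 2.15, |z| > 2 → outlier.
824: z = 2.52, |z| > 2 → outlier.
Every other value lies within [50.48, 734.64].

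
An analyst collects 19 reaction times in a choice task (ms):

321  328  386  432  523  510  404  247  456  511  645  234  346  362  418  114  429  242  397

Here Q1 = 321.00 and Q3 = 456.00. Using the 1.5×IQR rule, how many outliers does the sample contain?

1

IQR = 135.00; fences at 321.00 − 202.50 = 118.50 and 456.00 + 202.50 = 658.50.
Outside the cutoffs: 114.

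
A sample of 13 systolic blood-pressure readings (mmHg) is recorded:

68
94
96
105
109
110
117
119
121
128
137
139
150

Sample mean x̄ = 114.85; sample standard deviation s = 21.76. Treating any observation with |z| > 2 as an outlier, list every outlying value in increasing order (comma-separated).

Cutoffs at x̄ ± 2s: 114.85 ± 2·21.76 = [71.33, 158.37].
68: z = -2.15, |z| > 2 → outlier.
Every other value lies within [71.33, 158.37].

68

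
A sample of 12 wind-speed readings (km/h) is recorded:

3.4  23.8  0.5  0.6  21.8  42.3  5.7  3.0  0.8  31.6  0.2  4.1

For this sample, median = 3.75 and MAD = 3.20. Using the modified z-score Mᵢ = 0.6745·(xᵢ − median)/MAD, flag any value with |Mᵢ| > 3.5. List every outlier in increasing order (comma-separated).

21.8, 23.8, 31.6, 42.3

|Mᵢ| > 3.5 ⇔ |xᵢ − 3.75| > 3.5·3.20/0.6745 = 16.60.
So outliers lie outside [-12.85, 20.35].
21.8: M = 3.80 → outlier.
23.8: M = 4.23 → outlier.
31.6: M = 5.87 → outlier.
42.3: M = 8.13 → outlier.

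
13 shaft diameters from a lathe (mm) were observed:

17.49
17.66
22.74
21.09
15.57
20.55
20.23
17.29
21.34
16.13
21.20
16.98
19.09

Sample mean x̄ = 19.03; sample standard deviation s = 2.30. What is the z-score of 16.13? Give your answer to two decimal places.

-1.26

z = (16.13 − 19.03) / 2.30 = -1.26.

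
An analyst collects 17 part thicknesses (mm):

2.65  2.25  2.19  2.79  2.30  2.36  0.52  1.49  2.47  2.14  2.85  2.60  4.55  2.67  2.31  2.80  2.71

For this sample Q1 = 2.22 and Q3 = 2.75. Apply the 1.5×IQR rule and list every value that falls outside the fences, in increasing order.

0.52, 4.55

IQR = Q3 − Q1 = 2.75 − 2.22 = 0.53.
Lower fence = Q1 − 1.5·IQR = 2.22 − 0.795 = 1.425.
Upper fence = Q3 + 1.5·IQR = 2.75 + 0.795 = 3.545.
0.52 < 1.425 → outlier.
4.55 > 3.545 → outlier.
All remaining values lie within [1.425, 3.545].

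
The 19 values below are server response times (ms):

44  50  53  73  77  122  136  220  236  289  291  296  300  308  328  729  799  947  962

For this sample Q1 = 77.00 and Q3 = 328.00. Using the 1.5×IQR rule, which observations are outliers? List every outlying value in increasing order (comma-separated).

729, 799, 947, 962

IQR = Q3 − Q1 = 328.00 − 77.00 = 251.00.
Lower fence = Q1 − 1.5·IQR = 77.00 − 376.50 = -299.50.
Upper fence = Q3 + 1.5·IQR = 328.00 + 376.50 = 704.50.
729 > 704.50 → outlier.
799 > 704.50 → outlier.
947 > 704.50 → outlier.
962 > 704.50 → outlier.
All remaining values lie within [-299.50, 704.50].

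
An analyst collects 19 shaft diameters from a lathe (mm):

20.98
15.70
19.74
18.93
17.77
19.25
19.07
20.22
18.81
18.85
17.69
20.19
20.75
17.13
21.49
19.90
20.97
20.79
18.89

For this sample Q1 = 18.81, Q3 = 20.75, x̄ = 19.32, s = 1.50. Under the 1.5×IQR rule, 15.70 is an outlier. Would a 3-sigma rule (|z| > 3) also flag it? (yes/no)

z = (15.70 − 19.32) / 1.50 = -2.41.
|z| = 2.41 ≤ 3.

no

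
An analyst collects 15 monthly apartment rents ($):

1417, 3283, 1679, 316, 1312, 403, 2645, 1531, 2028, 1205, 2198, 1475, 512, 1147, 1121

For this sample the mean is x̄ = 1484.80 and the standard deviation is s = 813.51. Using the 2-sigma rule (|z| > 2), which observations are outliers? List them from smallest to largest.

Cutoffs at x̄ ± 2s: 1484.80 ± 2·813.51 = [-142.22, 3111.82].
3283: z = 2.21, |z| > 2 → outlier.
Every other value lies within [-142.22, 3111.82].

3283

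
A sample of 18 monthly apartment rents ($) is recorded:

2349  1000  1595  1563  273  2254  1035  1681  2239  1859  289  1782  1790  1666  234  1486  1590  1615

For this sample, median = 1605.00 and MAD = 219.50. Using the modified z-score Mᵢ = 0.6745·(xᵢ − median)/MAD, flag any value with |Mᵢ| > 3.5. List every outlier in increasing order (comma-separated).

234, 273, 289

|Mᵢ| > 3.5 ⇔ |xᵢ − 1605.00| > 3.5·219.50/0.6745 = 1138.99.
So outliers lie outside [466.01, 2743.99].
234: M = -4.21 → outlier.
273: M = -4.09 → outlier.
289: M = -4.04 → outlier.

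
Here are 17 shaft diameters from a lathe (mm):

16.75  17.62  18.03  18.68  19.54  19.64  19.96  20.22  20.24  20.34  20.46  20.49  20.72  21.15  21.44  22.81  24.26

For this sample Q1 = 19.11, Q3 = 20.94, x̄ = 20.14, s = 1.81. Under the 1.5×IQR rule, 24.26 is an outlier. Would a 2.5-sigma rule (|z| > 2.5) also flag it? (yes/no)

no

z = (24.26 − 20.14) / 1.81 = 2.28.
|z| = 2.28 ≤ 2.5.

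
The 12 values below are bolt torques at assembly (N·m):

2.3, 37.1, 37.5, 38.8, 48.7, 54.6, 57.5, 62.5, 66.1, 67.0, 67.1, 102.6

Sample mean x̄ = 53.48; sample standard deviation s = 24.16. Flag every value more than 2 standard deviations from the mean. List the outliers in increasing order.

2.3, 102.6

Cutoffs at x̄ ± 2s: 53.48 ± 2·24.16 = [5.16, 101.80].
2.3: z = -2.12, |z| > 2 → outlier.
102.6: z = 2.03, |z| > 2 → outlier.
Every other value lies within [5.16, 101.80].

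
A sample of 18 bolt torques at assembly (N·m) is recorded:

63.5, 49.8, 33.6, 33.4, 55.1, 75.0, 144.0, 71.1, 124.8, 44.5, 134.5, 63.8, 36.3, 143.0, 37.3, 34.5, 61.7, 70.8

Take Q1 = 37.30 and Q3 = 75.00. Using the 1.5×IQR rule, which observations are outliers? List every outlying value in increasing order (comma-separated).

IQR = Q3 − Q1 = 75.00 − 37.30 = 37.70.
Lower fence = Q1 − 1.5·IQR = 37.30 − 56.55 = -19.25.
Upper fence = Q3 + 1.5·IQR = 75.00 + 56.55 = 131.55.
134.5 > 131.55 → outlier.
143.0 > 131.55 → outlier.
144.0 > 131.55 → outlier.
All remaining values lie within [-19.25, 131.55].

134.5, 143.0, 144.0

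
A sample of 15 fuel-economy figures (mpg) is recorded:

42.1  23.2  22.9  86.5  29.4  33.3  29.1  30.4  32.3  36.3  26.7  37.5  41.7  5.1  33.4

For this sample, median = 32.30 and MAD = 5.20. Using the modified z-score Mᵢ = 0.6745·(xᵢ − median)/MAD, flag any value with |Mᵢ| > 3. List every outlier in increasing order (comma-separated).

5.1, 86.5

|Mᵢ| > 3 ⇔ |xᵢ − 32.30| > 3·5.20/0.6745 = 23.13.
So outliers lie outside [9.17, 55.43].
5.1: M = -3.53 → outlier.
86.5: M = 7.03 → outlier.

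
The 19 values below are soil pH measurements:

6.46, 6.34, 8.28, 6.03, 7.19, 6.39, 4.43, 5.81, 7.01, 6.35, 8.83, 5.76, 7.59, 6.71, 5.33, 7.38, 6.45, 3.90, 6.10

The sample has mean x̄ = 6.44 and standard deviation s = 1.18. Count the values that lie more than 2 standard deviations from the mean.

Cutoffs: x̄ ± 2s = [4.08, 8.80].
Outside the cutoffs: 3.90, 8.83.

2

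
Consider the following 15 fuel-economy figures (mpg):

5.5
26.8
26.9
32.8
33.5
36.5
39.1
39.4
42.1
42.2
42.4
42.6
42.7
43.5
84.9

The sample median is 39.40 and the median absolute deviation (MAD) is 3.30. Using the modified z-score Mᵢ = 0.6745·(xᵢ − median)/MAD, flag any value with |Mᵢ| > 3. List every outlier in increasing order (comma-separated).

|Mᵢ| > 3 ⇔ |xᵢ − 39.40| > 3·3.30/0.6745 = 14.68.
So outliers lie outside [24.72, 54.08].
5.5: M = -6.93 → outlier.
84.9: M = 9.30 → outlier.

5.5, 84.9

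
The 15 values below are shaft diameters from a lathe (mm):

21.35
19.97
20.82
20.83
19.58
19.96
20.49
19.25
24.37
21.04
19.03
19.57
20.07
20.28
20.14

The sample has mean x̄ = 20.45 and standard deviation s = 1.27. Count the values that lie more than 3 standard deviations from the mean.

1

Cutoffs: x̄ ± 3s = [16.64, 24.26].
Outside the cutoffs: 24.37.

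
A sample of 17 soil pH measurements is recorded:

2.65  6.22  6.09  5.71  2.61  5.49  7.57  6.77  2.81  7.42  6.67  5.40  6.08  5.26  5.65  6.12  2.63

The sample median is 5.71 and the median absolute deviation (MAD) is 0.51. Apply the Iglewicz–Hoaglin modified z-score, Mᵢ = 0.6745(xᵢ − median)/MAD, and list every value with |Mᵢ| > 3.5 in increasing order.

|Mᵢ| > 3.5 ⇔ |xᵢ − 5.71| > 3.5·0.51/0.6745 = 2.65.
So outliers lie outside [3.06, 8.36].
2.61: M = -4.10 → outlier.
2.63: M = -4.07 → outlier.
2.65: M = -4.05 → outlier.
2.81: M = -3.84 → outlier.

2.61, 2.63, 2.65, 2.81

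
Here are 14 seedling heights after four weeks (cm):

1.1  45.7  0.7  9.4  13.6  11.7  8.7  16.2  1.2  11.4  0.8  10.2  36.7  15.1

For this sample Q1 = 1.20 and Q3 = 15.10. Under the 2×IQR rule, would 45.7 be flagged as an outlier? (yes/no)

yes

IQR = Q3 − Q1 = 15.10 − 1.20 = 13.90.
Lower fence = Q1 − 2·IQR = 1.20 − 27.80 = -26.60.
Upper fence = Q3 + 2·IQR = 15.10 + 27.80 = 42.90.
45.7 lies above the upper fence.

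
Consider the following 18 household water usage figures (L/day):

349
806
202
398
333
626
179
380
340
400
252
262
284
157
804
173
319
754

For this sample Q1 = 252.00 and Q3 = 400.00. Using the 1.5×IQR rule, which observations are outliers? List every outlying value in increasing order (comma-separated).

626, 754, 804, 806

IQR = Q3 − Q1 = 400.00 − 252.00 = 148.00.
Lower fence = Q1 − 1.5·IQR = 252.00 − 222.00 = 30.00.
Upper fence = Q3 + 1.5·IQR = 400.00 + 222.00 = 622.00.
626 > 622.00 → outlier.
754 > 622.00 → outlier.
804 > 622.00 → outlier.
806 > 622.00 → outlier.
All remaining values lie within [30.00, 622.00].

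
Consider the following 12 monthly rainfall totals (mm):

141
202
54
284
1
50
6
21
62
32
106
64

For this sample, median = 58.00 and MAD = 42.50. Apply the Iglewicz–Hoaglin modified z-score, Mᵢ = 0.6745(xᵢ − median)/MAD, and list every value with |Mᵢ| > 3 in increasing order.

284

|Mᵢ| > 3 ⇔ |xᵢ − 58.00| > 3·42.50/0.6745 = 189.03.
So outliers lie outside [-131.03, 247.03].
284: M = 3.59 → outlier.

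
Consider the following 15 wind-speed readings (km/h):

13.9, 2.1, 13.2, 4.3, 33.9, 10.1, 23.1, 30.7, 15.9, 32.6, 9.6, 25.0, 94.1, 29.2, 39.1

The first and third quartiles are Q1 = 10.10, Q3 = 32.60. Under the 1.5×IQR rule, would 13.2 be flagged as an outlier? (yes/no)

no

IQR = Q3 − Q1 = 32.60 − 10.10 = 22.50.
Lower fence = Q1 − 1.5·IQR = 10.10 − 33.75 = -23.65.
Upper fence = Q3 + 1.5·IQR = 32.60 + 33.75 = 66.35.
13.2 lies within [-23.65, 66.35].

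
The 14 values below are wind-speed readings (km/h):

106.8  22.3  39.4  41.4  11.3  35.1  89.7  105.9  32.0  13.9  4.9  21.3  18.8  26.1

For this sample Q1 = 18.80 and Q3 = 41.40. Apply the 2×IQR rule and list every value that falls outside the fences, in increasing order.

89.7, 105.9, 106.8

IQR = Q3 − Q1 = 41.40 − 18.80 = 22.60.
Lower fence = Q1 − 2·IQR = 18.80 − 45.20 = -26.40.
Upper fence = Q3 + 2·IQR = 41.40 + 45.20 = 86.60.
89.7 > 86.60 → outlier.
105.9 > 86.60 → outlier.
106.8 > 86.60 → outlier.
All remaining values lie within [-26.40, 86.60].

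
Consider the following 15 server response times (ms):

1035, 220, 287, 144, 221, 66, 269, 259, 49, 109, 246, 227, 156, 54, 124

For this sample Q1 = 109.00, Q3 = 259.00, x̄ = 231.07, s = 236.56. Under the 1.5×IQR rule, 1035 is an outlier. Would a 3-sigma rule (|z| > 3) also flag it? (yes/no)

yes

z = (1035 − 231.07) / 236.56 = 3.40.
|z| = 3.40 > 3.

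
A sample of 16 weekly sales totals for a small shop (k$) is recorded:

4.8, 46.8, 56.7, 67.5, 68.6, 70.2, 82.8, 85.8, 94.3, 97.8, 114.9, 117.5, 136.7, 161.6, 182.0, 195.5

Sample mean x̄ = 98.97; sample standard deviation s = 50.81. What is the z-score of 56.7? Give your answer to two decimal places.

-0.83

z = (56.7 − 98.97) / 50.81 = -0.83.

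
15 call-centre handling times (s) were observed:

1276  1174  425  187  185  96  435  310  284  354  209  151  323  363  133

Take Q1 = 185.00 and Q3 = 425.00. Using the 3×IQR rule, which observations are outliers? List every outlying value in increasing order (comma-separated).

IQR = Q3 − Q1 = 425.00 − 185.00 = 240.00.
Lower fence = Q1 − 3·IQR = 185.00 − 720.00 = -535.00.
Upper fence = Q3 + 3·IQR = 425.00 + 720.00 = 1145.00.
1174 > 1145.00 → outlier.
1276 > 1145.00 → outlier.
All remaining values lie within [-535.00, 1145.00].

1174, 1276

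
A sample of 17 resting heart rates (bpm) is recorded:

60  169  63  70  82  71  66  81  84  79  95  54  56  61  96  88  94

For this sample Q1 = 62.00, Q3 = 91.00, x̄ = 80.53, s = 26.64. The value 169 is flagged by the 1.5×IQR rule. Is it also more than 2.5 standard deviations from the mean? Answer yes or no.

z = (169 − 80.53) / 26.64 = 3.32.
|z| = 3.32 > 2.5.

yes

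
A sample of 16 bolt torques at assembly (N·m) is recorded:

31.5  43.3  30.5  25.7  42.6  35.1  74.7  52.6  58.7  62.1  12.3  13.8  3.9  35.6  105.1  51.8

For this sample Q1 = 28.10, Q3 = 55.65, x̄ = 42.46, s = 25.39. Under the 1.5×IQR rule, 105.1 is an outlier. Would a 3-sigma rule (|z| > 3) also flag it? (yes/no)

no

z = (105.1 − 42.46) / 25.39 = 2.47.
|z| = 2.47 ≤ 3.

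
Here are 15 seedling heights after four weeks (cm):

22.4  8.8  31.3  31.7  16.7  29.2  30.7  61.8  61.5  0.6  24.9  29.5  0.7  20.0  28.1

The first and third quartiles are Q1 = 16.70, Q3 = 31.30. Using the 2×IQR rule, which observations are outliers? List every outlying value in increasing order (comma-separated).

IQR = Q3 − Q1 = 31.30 − 16.70 = 14.60.
Lower fence = Q1 − 2·IQR = 16.70 − 29.20 = -12.50.
Upper fence = Q3 + 2·IQR = 31.30 + 29.20 = 60.50.
61.5 > 60.50 → outlier.
61.8 > 60.50 → outlier.
All remaining values lie within [-12.50, 60.50].

61.5, 61.8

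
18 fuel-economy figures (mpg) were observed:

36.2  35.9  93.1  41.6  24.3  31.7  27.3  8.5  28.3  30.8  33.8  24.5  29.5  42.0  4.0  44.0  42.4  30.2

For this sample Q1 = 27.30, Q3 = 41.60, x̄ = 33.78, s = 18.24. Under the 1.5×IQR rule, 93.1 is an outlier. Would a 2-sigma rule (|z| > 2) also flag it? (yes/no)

yes

z = (93.1 − 33.78) / 18.24 = 3.25.
|z| = 3.25 > 2.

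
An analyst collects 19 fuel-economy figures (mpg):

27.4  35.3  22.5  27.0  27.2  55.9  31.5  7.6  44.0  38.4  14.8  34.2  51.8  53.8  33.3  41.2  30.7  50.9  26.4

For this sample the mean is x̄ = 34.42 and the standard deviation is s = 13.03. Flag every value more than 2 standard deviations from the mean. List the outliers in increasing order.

7.6

Cutoffs at x̄ ± 2s: 34.42 ± 2·13.03 = [8.36, 60.48].
7.6: z = -2.06, |z| > 2 → outlier.
Every other value lies within [8.36, 60.48].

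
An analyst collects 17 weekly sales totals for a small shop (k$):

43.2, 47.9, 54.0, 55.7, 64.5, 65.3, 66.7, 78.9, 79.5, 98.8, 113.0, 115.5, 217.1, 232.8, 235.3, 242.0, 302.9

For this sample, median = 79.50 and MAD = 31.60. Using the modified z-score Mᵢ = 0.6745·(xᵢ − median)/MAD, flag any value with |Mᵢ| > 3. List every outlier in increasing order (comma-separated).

|Mᵢ| > 3 ⇔ |xᵢ − 79.50| > 3·31.60/0.6745 = 140.55.
So outliers lie outside [-61.05, 220.05].
232.8: M = 3.27 → outlier.
235.3: M = 3.33 → outlier.
242.0: M = 3.47 → outlier.
302.9: M = 4.77 → outlier.

232.8, 235.3, 242.0, 302.9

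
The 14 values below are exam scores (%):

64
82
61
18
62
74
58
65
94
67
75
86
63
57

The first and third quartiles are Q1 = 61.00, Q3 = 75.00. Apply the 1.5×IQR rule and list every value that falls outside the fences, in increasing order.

18

IQR = Q3 − Q1 = 75.00 − 61.00 = 14.00.
Lower fence = Q1 − 1.5·IQR = 61.00 − 21.00 = 40.00.
Upper fence = Q3 + 1.5·IQR = 75.00 + 21.00 = 96.00.
18 < 40.00 → outlier.
All remaining values lie within [40.00, 96.00].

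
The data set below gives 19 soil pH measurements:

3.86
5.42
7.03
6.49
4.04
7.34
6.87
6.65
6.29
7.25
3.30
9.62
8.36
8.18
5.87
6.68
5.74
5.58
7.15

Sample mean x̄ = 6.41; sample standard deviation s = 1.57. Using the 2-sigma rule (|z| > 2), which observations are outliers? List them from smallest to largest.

9.62

Cutoffs at x̄ ± 2s: 6.41 ± 2·1.57 = [3.27, 9.55].
9.62: z = 2.04, |z| > 2 → outlier.
Every other value lies within [3.27, 9.55].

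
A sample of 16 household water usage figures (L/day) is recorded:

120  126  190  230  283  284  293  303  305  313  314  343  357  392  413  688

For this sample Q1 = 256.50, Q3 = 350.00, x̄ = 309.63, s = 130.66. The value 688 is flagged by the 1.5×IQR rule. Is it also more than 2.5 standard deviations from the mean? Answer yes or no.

yes

z = (688 − 309.63) / 130.66 = 2.90.
|z| = 2.90 > 2.5.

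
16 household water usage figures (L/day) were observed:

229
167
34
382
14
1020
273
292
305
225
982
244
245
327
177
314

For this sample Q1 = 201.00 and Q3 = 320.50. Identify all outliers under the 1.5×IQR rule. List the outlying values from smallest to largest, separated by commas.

14, 982, 1020

IQR = Q3 − Q1 = 320.50 − 201.00 = 119.50.
Lower fence = Q1 − 1.5·IQR = 201.00 − 179.25 = 21.75.
Upper fence = Q3 + 1.5·IQR = 320.50 + 179.25 = 499.75.
14 < 21.75 → outlier.
982 > 499.75 → outlier.
1020 > 499.75 → outlier.
All remaining values lie within [21.75, 499.75].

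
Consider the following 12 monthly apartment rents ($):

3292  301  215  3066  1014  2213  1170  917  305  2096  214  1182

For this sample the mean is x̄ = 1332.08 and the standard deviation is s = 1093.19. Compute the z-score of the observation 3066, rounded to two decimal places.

1.59

z = (3066 − 1332.08) / 1093.19 = 1.59.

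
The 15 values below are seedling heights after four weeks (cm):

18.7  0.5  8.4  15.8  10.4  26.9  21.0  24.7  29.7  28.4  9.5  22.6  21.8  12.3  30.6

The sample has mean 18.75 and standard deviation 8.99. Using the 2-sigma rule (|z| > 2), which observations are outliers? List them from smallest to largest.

Cutoffs at x̄ ± 2s: 18.75 ± 2·8.99 = [0.77, 36.73].
0.5: z = -2.03, |z| > 2 → outlier.
Every other value lies within [0.77, 36.73].

0.5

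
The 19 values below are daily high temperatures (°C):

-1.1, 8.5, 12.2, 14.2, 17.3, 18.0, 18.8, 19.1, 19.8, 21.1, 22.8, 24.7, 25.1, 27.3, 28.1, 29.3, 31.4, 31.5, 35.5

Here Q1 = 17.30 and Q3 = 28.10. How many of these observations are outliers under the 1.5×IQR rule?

1

IQR = 10.80; fences at 17.30 − 16.20 = 1.10 and 28.10 + 16.20 = 44.30.
Outside the cutoffs: -1.1.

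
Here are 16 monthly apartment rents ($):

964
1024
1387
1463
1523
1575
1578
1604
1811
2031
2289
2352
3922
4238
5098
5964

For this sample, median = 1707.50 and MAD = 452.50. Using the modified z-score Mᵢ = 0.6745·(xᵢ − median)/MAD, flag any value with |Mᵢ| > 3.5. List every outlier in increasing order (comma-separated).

4238, 5098, 5964

|Mᵢ| > 3.5 ⇔ |xᵢ − 1707.50| > 3.5·452.50/0.6745 = 2348.04.
So outliers lie outside [-640.54, 4055.54].
4238: M = 3.77 → outlier.
5098: M = 5.05 → outlier.
5964: M = 6.34 → outlier.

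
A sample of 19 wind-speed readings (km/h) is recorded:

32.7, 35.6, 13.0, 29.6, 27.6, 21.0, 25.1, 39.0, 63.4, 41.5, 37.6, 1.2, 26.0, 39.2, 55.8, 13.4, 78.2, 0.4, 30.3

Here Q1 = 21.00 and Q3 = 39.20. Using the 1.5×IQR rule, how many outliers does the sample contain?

1

IQR = 18.20; fences at 21.00 − 27.30 = -6.30 and 39.20 + 27.30 = 66.50.
Outside the cutoffs: 78.2.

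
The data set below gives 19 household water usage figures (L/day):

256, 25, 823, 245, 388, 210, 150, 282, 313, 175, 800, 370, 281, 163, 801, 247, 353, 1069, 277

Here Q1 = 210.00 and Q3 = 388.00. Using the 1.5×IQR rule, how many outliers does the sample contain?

IQR = 178.00; fences at 210.00 − 267.00 = -57.00 and 388.00 + 267.00 = 655.00.
Outside the cutoffs: 800, 801, 823, 1069.

4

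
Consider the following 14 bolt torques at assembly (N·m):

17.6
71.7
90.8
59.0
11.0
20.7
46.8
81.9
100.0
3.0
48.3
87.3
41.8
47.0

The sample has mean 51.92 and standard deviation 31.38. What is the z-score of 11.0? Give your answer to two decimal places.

z = (11.0 − 51.92) / 31.38 = -1.30.

-1.30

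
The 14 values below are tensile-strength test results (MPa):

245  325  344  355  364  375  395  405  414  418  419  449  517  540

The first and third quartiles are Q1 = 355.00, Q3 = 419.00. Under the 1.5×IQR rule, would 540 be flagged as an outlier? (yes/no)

yes

IQR = Q3 − Q1 = 419.00 − 355.00 = 64.00.
Lower fence = Q1 − 1.5·IQR = 355.00 − 96.00 = 259.00.
Upper fence = Q3 + 1.5·IQR = 419.00 + 96.00 = 515.00.
540 lies above the upper fence.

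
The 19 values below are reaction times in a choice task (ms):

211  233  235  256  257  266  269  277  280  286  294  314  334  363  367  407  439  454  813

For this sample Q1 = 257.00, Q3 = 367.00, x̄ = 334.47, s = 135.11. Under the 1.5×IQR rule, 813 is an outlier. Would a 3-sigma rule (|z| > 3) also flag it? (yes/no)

z = (813 − 334.47) / 135.11 = 3.54.
|z| = 3.54 > 3.

yes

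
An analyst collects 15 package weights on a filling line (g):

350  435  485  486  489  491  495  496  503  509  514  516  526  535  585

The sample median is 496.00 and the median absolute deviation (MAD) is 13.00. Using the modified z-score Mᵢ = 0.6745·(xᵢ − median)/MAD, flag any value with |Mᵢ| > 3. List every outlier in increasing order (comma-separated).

|Mᵢ| > 3 ⇔ |xᵢ − 496.00| > 3·13.00/0.6745 = 57.82.
So outliers lie outside [438.18, 553.82].
350: M = -7.58 → outlier.
435: M = -3.16 → outlier.
585: M = 4.62 → outlier.

350, 435, 585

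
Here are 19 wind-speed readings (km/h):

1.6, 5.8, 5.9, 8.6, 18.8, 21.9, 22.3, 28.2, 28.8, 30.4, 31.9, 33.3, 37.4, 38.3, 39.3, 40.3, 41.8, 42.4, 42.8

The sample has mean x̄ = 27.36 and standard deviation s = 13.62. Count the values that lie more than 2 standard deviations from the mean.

Cutoffs: x̄ ± 2s = [0.12, 54.60].
Every value lies within the cutoffs.

0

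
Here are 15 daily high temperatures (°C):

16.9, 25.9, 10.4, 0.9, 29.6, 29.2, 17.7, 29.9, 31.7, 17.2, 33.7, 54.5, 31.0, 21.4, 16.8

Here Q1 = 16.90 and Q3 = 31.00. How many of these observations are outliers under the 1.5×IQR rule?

IQR = 14.10; fences at 16.90 − 21.15 = -4.25 and 31.00 + 21.15 = 52.15.
Outside the cutoffs: 54.5.

1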